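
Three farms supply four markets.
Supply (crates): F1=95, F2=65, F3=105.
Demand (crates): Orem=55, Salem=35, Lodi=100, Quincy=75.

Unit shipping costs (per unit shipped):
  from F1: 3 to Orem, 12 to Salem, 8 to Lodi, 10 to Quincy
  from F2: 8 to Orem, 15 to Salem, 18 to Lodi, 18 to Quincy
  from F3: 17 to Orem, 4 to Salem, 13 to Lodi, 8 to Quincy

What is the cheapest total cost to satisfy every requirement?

2080

An optimal shipping plan:
  F1→Lodi: 95 × 8 = 760
  F2→Orem: 55 × 8 = 440
  F2→Lodi: 5 × 18 = 90
  F2→Quincy: 5 × 18 = 90
  F3→Salem: 35 × 4 = 140
  F3→Quincy: 70 × 8 = 560
Total = 760 + 440 + 90 + 90 + 140 + 560 = 2080.
(Supply check: F1 ships 95; F2 ships 65; F3 ships 105.)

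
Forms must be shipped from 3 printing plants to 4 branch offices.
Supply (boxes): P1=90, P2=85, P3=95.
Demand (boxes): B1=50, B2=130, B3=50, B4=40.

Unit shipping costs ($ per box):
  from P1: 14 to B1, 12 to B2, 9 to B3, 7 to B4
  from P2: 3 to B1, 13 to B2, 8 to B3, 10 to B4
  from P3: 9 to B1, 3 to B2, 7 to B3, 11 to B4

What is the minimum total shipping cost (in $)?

A cheapest plan:
  P1→B2: 35 × $12 = $420
  P1→B3: 15 × $9 = $135
  P1→B4: 40 × $7 = $280
  P2→B1: 50 × $3 = $150
  P2→B3: 35 × $8 = $280
  P3→B2: 95 × $3 = $285
Total = 420 + 135 + 280 + 150 + 280 + 285 = $1550.

1550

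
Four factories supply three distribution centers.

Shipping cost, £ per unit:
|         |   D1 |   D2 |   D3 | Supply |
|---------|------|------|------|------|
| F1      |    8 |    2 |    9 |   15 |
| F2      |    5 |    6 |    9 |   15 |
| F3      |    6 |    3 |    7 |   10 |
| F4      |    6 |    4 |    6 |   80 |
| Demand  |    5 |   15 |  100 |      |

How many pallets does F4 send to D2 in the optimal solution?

0

The minimum-cost plan:
  F1->D2: 15 × £2 = £30
  F2->D1: 5 × £5 = £25
  F2->D3: 10 × £9 = £90
  F3->D3: 10 × £7 = £70
  F4->D3: 80 × £6 = £480
Total cost = £695.
The route F4→D2 is not used.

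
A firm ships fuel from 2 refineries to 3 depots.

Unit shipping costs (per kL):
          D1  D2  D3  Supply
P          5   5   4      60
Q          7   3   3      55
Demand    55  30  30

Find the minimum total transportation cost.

Optimal allocation:
  P–D1: 55 × 5 = 275
  P–D3: 5 × 4 = 20
  Q–D2: 30 × 3 = 90
  Q–D3: 25 × 3 = 75
Total = 275 + 20 + 90 + 75 = 460.
(Supply check: P ships 60; Q ships 55.)

460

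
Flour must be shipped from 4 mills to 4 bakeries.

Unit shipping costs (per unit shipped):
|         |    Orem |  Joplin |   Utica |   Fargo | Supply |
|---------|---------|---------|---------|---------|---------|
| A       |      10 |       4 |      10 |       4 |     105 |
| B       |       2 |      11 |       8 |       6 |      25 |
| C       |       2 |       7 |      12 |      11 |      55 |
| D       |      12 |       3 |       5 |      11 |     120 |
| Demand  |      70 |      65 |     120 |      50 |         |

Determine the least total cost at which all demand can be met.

Optimal allocation:
  A–Joplin: 65 × 4 = 260
  A–Fargo: 40 × 4 = 160
  B–Orem: 15 × 2 = 30
  B–Fargo: 10 × 6 = 60
  C–Orem: 55 × 2 = 110
  D–Utica: 120 × 5 = 600
Total = 260 + 160 + 30 + 60 + 110 + 600 = 1220.
(Supply check: A ships 105; B ships 25; C ships 55; D ships 120.)

1220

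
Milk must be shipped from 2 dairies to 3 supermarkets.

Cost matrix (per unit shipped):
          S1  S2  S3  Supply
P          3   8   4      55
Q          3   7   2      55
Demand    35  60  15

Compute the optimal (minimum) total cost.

575

An optimal shipping plan:
  P->S1: 35 × 3 = 105
  P->S2: 20 × 8 = 160
  Q->S2: 40 × 7 = 280
  Q->S3: 15 × 2 = 30
Total = 105 + 160 + 280 + 30 = 575.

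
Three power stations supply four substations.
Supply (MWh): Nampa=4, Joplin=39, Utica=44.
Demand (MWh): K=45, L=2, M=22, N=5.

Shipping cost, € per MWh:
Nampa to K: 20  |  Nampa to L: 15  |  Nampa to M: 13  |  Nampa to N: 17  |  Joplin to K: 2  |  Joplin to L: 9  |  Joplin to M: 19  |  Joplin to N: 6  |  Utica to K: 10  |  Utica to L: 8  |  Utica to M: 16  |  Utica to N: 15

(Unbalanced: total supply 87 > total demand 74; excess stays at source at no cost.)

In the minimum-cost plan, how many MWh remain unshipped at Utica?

13

Minimum-cost shipments:
  Nampa–M: 4 MWh
  Joplin–K: 34 MWh
  Joplin–N: 5 MWh
  Utica–K: 11 MWh
  Utica–L: 2 MWh
  Utica–M: 18 MWh
Total cost = €564.
Utica ships 31 of its 44, leaving 13.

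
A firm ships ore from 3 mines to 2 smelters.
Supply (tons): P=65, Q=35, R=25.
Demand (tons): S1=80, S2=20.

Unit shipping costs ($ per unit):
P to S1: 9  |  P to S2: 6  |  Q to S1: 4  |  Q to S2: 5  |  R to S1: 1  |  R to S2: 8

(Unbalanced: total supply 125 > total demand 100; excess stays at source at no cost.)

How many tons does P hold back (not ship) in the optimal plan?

25

Minimum-cost shipments:
  P→S1: 20 × $9 = $180
  P→S2: 20 × $6 = $120
  Q→S1: 35 × $4 = $140
  R→S1: 25 × $1 = $25
Total cost = $465.
P ships 40 of its 65, leaving 25.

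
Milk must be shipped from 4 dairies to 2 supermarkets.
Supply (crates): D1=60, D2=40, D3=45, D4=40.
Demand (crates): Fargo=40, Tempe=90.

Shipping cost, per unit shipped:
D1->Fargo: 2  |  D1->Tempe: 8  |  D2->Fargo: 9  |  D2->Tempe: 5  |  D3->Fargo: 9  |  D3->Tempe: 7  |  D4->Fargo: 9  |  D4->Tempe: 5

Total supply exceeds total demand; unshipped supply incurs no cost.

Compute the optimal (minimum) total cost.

One minimum-cost allocation:
  D1–Fargo: 40 × 2 = 80
  D2–Tempe: 40 × 5 = 200
  D3–Tempe: 10 × 7 = 70
  D4–Tempe: 40 × 5 = 200
Total = 80 + 200 + 70 + 200 = 550.

550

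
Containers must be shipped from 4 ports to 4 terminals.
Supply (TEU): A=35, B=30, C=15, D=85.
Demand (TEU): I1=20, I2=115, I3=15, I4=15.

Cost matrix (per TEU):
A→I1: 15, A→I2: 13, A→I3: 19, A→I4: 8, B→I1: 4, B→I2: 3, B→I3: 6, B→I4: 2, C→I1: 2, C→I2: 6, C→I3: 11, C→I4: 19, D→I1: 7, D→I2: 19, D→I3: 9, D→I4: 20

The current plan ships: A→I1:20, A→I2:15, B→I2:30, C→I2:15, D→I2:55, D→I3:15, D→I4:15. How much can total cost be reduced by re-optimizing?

370

Current plan cost = 20·15 + 15·13 + 30·3 + 15·6 + 55·19 + 15·9 + 15·20 = 2155.
Optimal plan:
  A–I2: 20 × 13 = 260
  A–I4: 15 × 8 = 120
  B–I2: 30 × 3 = 90
  C–I2: 15 × 6 = 90
  D–I1: 20 × 7 = 140
  D–I2: 50 × 19 = 950
  D–I3: 15 × 9 = 135
Optimal cost = 1785.
Saving = 2155 − 1785 = 370.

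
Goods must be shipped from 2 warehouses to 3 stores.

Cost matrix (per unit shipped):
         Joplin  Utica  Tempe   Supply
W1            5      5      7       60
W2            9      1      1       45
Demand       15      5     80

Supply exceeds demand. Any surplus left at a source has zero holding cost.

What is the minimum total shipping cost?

A cheapest plan:
  W1->Joplin: 15 units
  W1->Utica: 5 units
  W1->Tempe: 35 units
  W2->Tempe: 45 units
Total cost = 390.

390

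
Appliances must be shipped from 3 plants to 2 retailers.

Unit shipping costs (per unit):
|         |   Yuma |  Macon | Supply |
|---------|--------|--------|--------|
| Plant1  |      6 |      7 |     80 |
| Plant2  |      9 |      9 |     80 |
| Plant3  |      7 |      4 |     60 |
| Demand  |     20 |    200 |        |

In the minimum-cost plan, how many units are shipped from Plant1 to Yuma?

20

Optimal shipments:
  Plant1–Yuma: 20 × 6 = 120
  Plant1–Macon: 60 × 7 = 420
  Plant2–Macon: 80 × 9 = 720
  Plant3–Macon: 60 × 4 = 240
Total cost = 1500.
So Plant1→Yuma carries 20 units.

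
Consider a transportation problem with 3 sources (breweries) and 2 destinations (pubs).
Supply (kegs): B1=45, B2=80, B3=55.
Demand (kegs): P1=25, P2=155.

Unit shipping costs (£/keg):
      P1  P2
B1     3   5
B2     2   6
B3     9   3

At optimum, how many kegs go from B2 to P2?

The minimum-cost plan:
  B1–P2: 45 × £5 = £225
  B2–P1: 25 × £2 = £50
  B2–P2: 55 × £6 = £330
  B3–P2: 55 × £3 = £165
Total cost = £770.
So B2→P2 carries 55 kegs.

55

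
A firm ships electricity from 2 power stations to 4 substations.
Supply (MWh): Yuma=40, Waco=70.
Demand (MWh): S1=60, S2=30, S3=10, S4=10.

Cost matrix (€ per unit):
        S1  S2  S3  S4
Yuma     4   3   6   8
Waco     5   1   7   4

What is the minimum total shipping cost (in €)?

400

Optimal allocation:
  Yuma–S1: 40 × €4 = €160
  Waco–S1: 20 × €5 = €100
  Waco–S2: 30 × €1 = €30
  Waco–S3: 10 × €7 = €70
  Waco–S4: 10 × €4 = €40
Total = 160 + 100 + 30 + 70 + 40 = €400.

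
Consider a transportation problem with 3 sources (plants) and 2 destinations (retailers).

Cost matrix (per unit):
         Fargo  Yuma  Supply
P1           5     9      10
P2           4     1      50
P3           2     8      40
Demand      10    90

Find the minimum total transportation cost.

A cheapest plan:
  P1→Yuma: 10 × 9 = 90
  P2→Yuma: 50 × 1 = 50
  P3→Fargo: 10 × 2 = 20
  P3→Yuma: 30 × 8 = 240
Total = 90 + 50 + 20 + 240 = 400.

400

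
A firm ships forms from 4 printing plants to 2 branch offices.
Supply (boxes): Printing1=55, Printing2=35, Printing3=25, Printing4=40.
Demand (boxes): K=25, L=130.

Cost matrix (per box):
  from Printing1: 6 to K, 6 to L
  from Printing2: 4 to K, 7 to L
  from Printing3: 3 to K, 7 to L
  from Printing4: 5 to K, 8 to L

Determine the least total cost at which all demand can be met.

One minimum-cost allocation:
  Printing1 to L: 55 × 6 = 330
  Printing2 to L: 35 × 7 = 245
  Printing3 to K: 25 × 3 = 75
  Printing4 to L: 40 × 8 = 320
Total = 330 + 245 + 75 + 320 = 970.

970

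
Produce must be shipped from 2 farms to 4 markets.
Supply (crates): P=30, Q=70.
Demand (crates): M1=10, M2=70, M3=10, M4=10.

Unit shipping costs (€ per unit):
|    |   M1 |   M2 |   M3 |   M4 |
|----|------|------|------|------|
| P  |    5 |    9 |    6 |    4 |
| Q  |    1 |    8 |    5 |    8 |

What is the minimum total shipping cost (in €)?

680

A cheapest plan:
  P→M2: 10 × €9 = €90
  P→M3: 10 × €6 = €60
  P→M4: 10 × €4 = €40
  Q→M1: 10 × €1 = €10
  Q→M2: 60 × €8 = €480
Total = 90 + 60 + 40 + 10 + 480 = €680.
(Supply check: P ships 30; Q ships 70.)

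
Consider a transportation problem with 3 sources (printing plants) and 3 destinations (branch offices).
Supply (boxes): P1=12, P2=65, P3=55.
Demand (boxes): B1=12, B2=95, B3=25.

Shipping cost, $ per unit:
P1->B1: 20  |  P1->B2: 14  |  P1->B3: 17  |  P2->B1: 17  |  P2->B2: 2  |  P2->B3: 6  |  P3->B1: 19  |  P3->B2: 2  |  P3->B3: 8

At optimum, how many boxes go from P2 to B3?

25

Optimal shipments:
  P1->B1: 12 × $20 = $240
  P2->B2: 40 × $2 = $80
  P2->B3: 25 × $6 = $150
  P3->B2: 55 × $2 = $110
Total cost = $580.
So P2→B3 carries 25 boxes.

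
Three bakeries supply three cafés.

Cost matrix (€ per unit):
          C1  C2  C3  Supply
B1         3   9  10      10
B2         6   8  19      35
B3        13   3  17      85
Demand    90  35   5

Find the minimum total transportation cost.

1015

An optimal shipping plan:
  B1->C1: 10 trays
  B2->C1: 35 trays
  B3->C1: 45 trays
  B3->C2: 35 trays
  B3->C3: 5 trays
Total cost = €1015.
(Supply check: B1 ships 10; B2 ships 35; B3 ships 85.)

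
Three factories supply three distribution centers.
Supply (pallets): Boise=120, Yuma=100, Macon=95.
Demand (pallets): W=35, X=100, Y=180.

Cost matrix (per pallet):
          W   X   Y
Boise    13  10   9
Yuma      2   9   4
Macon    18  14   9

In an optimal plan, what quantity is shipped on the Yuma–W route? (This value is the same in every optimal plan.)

Optimal shipments:
  Boise–X: 100 × 10 = 1000
  Boise–Y: 20 × 9 = 180
  Yuma–W: 35 × 2 = 70
  Yuma–Y: 65 × 4 = 260
  Macon–Y: 95 × 9 = 855
Total cost = 2365.
So Yuma→W carries 35 pallets.

35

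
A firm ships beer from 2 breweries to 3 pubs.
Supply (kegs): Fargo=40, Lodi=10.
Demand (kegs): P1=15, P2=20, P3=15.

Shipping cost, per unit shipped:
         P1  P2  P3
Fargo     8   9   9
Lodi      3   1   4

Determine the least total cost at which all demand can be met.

355

One minimum-cost allocation:
  Fargo→P1: 15 × 8 = 120
  Fargo→P2: 10 × 9 = 90
  Fargo→P3: 15 × 9 = 135
  Lodi→P2: 10 × 1 = 10
Total = 120 + 90 + 135 + 10 = 355.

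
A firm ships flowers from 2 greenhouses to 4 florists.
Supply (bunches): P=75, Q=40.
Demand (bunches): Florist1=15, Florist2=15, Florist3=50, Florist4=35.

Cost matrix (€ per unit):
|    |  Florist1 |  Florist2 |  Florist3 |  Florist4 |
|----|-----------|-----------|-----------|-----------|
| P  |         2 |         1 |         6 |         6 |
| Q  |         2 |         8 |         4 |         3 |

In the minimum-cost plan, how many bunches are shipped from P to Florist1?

15

The minimum-cost plan:
  P to Florist1: 15 × €2 = €30
  P to Florist2: 15 × €1 = €15
  P to Florist3: 45 × €6 = €270
  Q to Florist3: 5 × €4 = €20
  Q to Florist4: 35 × €3 = €105
Total cost = €440.
So P→Florist1 carries 15 bunches.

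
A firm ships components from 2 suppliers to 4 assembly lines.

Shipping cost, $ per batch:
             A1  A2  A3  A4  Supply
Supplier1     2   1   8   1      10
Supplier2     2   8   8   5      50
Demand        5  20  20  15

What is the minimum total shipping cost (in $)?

335

Optimal allocation:
  Supplier1→A2: 10 × $1 = $10
  Supplier2→A1: 5 × $2 = $10
  Supplier2→A2: 10 × $8 = $80
  Supplier2→A3: 20 × $8 = $160
  Supplier2→A4: 15 × $5 = $75
Total = 10 + 10 + 80 + 160 + 75 = $335.
(Supply check: Supplier1 ships 10; Supplier2 ships 50.)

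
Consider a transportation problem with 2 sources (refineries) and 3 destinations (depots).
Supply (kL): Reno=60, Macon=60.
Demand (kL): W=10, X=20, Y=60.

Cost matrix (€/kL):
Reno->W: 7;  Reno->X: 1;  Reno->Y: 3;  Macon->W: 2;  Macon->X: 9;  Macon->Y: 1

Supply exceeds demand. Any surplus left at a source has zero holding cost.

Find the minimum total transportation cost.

120

One minimum-cost allocation:
  Reno to X: 20 × €1 = €20
  Reno to Y: 10 × €3 = €30
  Macon to W: 10 × €2 = €20
  Macon to Y: 50 × €1 = €50
Total = 20 + 30 + 20 + 50 = €120.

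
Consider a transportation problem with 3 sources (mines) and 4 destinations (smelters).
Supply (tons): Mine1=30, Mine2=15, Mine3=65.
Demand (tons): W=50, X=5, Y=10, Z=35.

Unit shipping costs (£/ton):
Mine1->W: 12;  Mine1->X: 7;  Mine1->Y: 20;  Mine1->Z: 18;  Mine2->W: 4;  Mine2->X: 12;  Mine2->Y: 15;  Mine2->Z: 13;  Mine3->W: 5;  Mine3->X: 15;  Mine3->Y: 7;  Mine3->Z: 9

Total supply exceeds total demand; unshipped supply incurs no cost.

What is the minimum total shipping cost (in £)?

An optimal shipping plan:
  Mine1→W: 15 × £12 = £180
  Mine1→X: 5 × £7 = £35
  Mine2→W: 15 × £4 = £60
  Mine3→W: 20 × £5 = £100
  Mine3→Y: 10 × £7 = £70
  Mine3→Z: 35 × £9 = £315
Total = 180 + 35 + 60 + 100 + 70 + 315 = £760.
(Supply check: Mine1 ships 20; Mine2 ships 15; Mine3 ships 65.)

760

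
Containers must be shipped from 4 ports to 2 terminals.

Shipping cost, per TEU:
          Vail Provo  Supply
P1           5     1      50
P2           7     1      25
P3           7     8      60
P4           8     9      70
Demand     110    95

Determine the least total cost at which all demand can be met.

1075

A cheapest plan:
  P1->Provo: 50 × 1 = 50
  P2->Provo: 25 × 1 = 25
  P3->Vail: 60 × 7 = 420
  P4->Vail: 50 × 8 = 400
  P4->Provo: 20 × 9 = 180
Total = 50 + 25 + 420 + 400 + 180 = 1075.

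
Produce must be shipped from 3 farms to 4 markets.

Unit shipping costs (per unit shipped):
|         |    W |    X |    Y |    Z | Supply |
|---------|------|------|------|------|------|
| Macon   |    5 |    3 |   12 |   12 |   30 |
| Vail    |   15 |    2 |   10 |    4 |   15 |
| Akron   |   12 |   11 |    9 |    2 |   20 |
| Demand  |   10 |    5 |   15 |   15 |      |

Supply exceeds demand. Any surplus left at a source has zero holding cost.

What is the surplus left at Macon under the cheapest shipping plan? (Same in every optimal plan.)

Minimum-cost shipments:
  Macon–W: 10 × 5 = 50
  Vail–X: 5 × 2 = 10
  Vail–Y: 10 × 10 = 100
  Akron–Y: 5 × 9 = 45
  Akron–Z: 15 × 2 = 30
Total cost = 235.
Macon ships 10 of its 30, leaving 20.

20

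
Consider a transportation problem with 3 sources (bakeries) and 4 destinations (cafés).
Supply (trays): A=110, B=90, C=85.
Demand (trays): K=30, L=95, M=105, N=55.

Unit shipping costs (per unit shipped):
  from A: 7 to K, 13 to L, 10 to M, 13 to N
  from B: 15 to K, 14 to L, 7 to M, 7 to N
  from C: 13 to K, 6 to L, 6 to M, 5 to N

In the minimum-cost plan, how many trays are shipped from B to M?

The minimum-cost plan:
  A to K: 30 × 7 = 210
  A to L: 10 × 13 = 130
  A to M: 70 × 10 = 700
  B to M: 35 × 7 = 245
  B to N: 55 × 7 = 385
  C to L: 85 × 6 = 510
Total cost = 2180.
So B→M carries 35 trays.

35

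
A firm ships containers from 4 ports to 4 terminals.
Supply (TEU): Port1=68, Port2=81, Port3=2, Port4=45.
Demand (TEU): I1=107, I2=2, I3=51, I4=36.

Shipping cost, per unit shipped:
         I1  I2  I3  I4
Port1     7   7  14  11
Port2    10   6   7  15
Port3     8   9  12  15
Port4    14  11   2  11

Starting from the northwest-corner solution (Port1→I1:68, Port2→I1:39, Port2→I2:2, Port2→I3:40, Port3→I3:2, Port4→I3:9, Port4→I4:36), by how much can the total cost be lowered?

86

Current plan cost = 68·7 + 39·10 + 2·6 + 40·7 + 2·12 + 9·2 + 36·11 = 1596.
Optimal plan:
  Port1→I1: 32 × 7 = 224
  Port1→I4: 36 × 11 = 396
  Port2→I1: 73 × 10 = 730
  Port2→I2: 2 × 6 = 12
  Port2→I3: 6 × 7 = 42
  Port3→I1: 2 × 8 = 16
  Port4→I3: 45 × 2 = 90
Optimal cost = 1510.
Saving = 1596 − 1510 = 86.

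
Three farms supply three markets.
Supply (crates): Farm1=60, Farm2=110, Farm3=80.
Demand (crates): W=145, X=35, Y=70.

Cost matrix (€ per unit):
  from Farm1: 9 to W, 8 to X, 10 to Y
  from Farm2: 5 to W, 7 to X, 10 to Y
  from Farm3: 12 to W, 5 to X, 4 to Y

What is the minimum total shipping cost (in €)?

Optimal allocation:
  Farm1 to W: 35 crates
  Farm1 to X: 25 crates
  Farm2 to W: 110 crates
  Farm3 to X: 10 crates
  Farm3 to Y: 70 crates
Total cost = €1395.

1395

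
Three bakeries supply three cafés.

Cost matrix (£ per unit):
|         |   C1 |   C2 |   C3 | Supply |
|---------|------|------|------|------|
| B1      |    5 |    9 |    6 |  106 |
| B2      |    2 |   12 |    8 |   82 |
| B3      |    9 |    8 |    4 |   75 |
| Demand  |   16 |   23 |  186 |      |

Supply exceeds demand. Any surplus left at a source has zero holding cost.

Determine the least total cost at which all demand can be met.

1261

A cheapest plan:
  B1→C2: 23 × £9 = £207
  B1→C3: 83 × £6 = £498
  B2→C1: 16 × £2 = £32
  B2→C3: 28 × £8 = £224
  B3→C3: 75 × £4 = £300
Total = 207 + 498 + 32 + 224 + 300 = £1261.
(Supply check: B1 ships 106; B2 ships 44; B3 ships 75.)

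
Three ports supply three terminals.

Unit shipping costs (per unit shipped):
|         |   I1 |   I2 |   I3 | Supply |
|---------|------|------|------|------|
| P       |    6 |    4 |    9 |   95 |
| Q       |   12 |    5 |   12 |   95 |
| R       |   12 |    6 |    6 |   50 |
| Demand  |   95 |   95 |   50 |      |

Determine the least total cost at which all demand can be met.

1345

A cheapest plan:
  P→I1: 95 × 6 = 570
  Q→I2: 95 × 5 = 475
  R→I3: 50 × 6 = 300
Total = 570 + 475 + 300 = 1345.
(Supply check: P ships 95; Q ships 95; R ships 50.)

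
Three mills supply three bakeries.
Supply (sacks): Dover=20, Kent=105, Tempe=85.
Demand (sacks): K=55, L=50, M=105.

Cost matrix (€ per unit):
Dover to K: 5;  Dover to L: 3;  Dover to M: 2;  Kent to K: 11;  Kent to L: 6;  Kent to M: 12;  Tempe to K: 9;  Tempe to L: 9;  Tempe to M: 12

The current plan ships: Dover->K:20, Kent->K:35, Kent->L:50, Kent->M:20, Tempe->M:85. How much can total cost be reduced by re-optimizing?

Current plan cost = 20·5 + 35·11 + 50·6 + 20·12 + 85·12 = €2045.
Optimal plan:
  Dover→M: 20 × €2 = €40
  Kent→L: 50 × €6 = €300
  Kent→M: 55 × €12 = €660
  Tempe→K: 55 × €9 = €495
  Tempe→M: 30 × €12 = €360
Optimal cost = €1855.
Saving = 2045 − 1855 = €190.

190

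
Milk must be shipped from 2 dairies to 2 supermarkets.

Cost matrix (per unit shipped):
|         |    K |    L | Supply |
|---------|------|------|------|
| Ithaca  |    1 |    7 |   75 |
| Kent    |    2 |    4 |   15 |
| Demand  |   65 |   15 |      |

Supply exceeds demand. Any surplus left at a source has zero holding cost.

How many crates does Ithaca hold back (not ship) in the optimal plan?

10

An optimal plan:
  Ithaca→K: 65 × 1 = 65
  Kent→L: 15 × 4 = 60
Total cost = 125.
Ithaca ships 65 of its 75, leaving 10.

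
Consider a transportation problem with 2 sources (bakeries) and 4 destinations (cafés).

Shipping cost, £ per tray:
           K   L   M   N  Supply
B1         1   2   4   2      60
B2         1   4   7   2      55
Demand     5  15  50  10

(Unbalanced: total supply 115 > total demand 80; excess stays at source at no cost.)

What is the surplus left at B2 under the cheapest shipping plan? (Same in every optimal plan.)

Minimum-cost shipments:
  B1 to L: 10 × £2 = £20
  B1 to M: 50 × £4 = £200
  B2 to K: 5 × £1 = £5
  B2 to L: 5 × £4 = £20
  B2 to N: 10 × £2 = £20
Total cost = £265.
B2 ships 20 of its 55, leaving 35.

35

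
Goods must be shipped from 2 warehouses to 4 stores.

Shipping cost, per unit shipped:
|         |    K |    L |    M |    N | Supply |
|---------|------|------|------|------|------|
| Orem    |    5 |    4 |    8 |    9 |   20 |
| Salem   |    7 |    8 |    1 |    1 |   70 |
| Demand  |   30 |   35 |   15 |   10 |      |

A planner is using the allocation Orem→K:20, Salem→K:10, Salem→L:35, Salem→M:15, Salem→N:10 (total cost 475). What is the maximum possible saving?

40

Current plan cost = 20·5 + 10·7 + 35·8 + 15·1 + 10·1 = 475.
Optimal plan:
  Orem to L: 20 × 4 = 80
  Salem to K: 30 × 7 = 210
  Salem to L: 15 × 8 = 120
  Salem to M: 15 × 1 = 15
  Salem to N: 10 × 1 = 10
Optimal cost = 435.
Saving = 475 − 435 = 40.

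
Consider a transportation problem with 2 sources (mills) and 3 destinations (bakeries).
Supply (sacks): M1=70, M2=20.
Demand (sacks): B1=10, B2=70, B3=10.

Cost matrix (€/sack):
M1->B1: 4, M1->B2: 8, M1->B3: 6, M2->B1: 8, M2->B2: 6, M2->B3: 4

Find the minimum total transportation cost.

One minimum-cost allocation:
  M1->B1: 10 sacks
  M1->B2: 50 sacks
  M1->B3: 10 sacks
  M2->B2: 20 sacks
Total cost = €620.
(Supply check: M1 ships 70; M2 ships 20.)

620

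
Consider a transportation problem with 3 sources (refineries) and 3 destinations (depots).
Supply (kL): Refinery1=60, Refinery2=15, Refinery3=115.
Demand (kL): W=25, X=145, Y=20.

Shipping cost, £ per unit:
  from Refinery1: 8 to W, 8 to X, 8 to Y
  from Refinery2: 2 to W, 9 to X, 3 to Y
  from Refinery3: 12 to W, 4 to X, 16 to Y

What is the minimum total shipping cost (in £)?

970

A cheapest plan:
  Refinery1 to W: 10 × £8 = £80
  Refinery1 to X: 30 × £8 = £240
  Refinery1 to Y: 20 × £8 = £160
  Refinery2 to W: 15 × £2 = £30
  Refinery3 to X: 115 × £4 = £460
Total = 80 + 240 + 160 + 30 + 460 = £970.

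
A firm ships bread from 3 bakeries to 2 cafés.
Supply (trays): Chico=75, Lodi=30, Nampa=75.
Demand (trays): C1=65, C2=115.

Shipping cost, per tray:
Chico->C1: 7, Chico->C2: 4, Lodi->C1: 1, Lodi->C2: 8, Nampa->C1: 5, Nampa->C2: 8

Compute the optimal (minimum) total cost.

825

One minimum-cost allocation:
  Chico→C2: 75 × 4 = 300
  Lodi→C1: 30 × 1 = 30
  Nampa→C1: 35 × 5 = 175
  Nampa→C2: 40 × 8 = 320
Total = 300 + 30 + 175 + 320 = 825.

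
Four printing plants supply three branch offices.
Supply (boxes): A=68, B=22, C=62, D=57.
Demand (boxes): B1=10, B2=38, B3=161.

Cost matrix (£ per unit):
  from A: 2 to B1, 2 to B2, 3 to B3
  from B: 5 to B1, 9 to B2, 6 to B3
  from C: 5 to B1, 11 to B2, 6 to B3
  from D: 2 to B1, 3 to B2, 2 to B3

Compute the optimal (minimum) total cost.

774

Optimal allocation:
  A→B2: 38 boxes
  A→B3: 30 boxes
  B→B3: 22 boxes
  C→B1: 10 boxes
  C→B3: 52 boxes
  D→B3: 57 boxes
Total cost = £774.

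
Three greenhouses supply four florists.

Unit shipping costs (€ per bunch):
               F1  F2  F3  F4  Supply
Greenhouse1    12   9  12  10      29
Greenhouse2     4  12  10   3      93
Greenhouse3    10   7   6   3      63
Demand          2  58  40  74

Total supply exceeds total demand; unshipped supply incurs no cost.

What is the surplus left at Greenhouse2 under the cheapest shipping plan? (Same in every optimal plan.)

11

An optimal plan:
  Greenhouse1->F2: 29 × €9 = €261
  Greenhouse2->F1: 2 × €4 = €8
  Greenhouse2->F3: 6 × €10 = €60
  Greenhouse2->F4: 74 × €3 = €222
  Greenhouse3->F2: 29 × €7 = €203
  Greenhouse3->F3: 34 × €6 = €204
Total cost = €958.
Greenhouse2 ships 82 of its 93, leaving 11.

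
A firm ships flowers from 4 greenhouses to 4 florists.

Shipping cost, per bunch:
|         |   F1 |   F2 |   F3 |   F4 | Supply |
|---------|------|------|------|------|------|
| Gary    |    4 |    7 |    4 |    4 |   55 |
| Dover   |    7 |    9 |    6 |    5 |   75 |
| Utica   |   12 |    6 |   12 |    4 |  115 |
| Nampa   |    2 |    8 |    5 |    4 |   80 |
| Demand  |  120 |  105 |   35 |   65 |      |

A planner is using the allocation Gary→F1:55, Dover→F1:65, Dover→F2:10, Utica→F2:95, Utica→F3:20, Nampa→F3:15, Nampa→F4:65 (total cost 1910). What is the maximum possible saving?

465

Current plan cost = 55·4 + 65·7 + 10·9 + 95·6 + 20·12 + 15·5 + 65·4 = 1910.
Optimal plan:
  Gary to F1: 40 × 4 = 160
  Gary to F3: 15 × 4 = 60
  Dover to F3: 20 × 6 = 120
  Dover to F4: 55 × 5 = 275
  Utica to F2: 105 × 6 = 630
  Utica to F4: 10 × 4 = 40
  Nampa to F1: 80 × 2 = 160
Optimal cost = 1445.
Saving = 1910 − 1445 = 465.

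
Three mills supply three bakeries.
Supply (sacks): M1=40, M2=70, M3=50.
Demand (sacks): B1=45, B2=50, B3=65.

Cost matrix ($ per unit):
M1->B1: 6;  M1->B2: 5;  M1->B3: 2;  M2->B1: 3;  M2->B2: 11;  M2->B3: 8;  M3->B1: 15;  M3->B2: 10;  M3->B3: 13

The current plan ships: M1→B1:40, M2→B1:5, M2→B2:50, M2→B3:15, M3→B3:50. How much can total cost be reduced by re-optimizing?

660

Current plan cost = 40·6 + 5·3 + 50·11 + 15·8 + 50·13 = $1575.
Optimal plan:
  M1→B3: 40 × $2 = $80
  M2→B1: 45 × $3 = $135
  M2→B3: 25 × $8 = $200
  M3→B2: 50 × $10 = $500
Optimal cost = $915.
Saving = 1575 − 915 = $660.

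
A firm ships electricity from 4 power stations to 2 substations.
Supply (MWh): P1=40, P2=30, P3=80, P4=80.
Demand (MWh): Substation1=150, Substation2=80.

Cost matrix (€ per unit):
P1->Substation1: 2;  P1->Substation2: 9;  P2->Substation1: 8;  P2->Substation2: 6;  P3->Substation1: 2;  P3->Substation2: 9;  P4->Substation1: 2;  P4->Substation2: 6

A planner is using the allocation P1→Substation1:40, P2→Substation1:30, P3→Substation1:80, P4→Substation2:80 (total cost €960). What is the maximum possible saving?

180

Current plan cost = 40·2 + 30·8 + 80·2 + 80·6 = €960.
Optimal plan:
  P1 to Substation1: 40 × €2 = €80
  P2 to Substation2: 30 × €6 = €180
  P3 to Substation1: 80 × €2 = €160
  P4 to Substation1: 30 × €2 = €60
  P4 to Substation2: 50 × €6 = €300
Optimal cost = €780.
Saving = 960 − 780 = €180.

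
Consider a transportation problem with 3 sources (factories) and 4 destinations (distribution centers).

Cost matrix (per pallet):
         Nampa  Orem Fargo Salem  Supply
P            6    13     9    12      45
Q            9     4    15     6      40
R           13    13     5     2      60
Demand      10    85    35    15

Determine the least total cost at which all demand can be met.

A cheapest plan:
  P to Nampa: 10 × 6 = 60
  P to Orem: 35 × 13 = 455
  Q to Orem: 40 × 4 = 160
  R to Orem: 10 × 13 = 130
  R to Fargo: 35 × 5 = 175
  R to Salem: 15 × 2 = 30
Total = 60 + 455 + 160 + 130 + 175 + 30 = 1010.

1010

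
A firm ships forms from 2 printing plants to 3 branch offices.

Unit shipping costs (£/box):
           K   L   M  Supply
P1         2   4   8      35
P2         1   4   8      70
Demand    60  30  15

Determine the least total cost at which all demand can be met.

An optimal shipping plan:
  P1 to L: 30 × £4 = £120
  P1 to M: 5 × £8 = £40
  P2 to K: 60 × £1 = £60
  P2 to M: 10 × £8 = £80
Total = 120 + 40 + 60 + 80 = £300.

300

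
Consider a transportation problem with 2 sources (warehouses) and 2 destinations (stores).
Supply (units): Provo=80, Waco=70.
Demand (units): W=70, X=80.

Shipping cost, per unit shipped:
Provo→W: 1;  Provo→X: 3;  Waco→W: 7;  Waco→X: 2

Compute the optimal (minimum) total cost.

240

A cheapest plan:
  Provo→W: 70 units
  Provo→X: 10 units
  Waco→X: 70 units
Total cost = 240.
(Supply check: Provo ships 80; Waco ships 70.)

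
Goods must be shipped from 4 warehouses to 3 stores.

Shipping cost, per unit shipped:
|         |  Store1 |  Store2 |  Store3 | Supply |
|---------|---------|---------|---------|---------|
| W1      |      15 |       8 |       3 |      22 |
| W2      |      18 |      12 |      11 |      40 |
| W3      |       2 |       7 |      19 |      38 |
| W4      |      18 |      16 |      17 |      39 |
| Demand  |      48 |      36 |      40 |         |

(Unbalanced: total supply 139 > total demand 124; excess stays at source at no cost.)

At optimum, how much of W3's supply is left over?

Minimum-cost shipments:
  W1–Store3: 22 × 3 = 66
  W2–Store2: 22 × 12 = 264
  W2–Store3: 18 × 11 = 198
  W3–Store1: 38 × 2 = 76
  W4–Store1: 10 × 18 = 180
  W4–Store2: 14 × 16 = 224
Total cost = 1008.
W3 ships 38 of its 38, leaving 0.

0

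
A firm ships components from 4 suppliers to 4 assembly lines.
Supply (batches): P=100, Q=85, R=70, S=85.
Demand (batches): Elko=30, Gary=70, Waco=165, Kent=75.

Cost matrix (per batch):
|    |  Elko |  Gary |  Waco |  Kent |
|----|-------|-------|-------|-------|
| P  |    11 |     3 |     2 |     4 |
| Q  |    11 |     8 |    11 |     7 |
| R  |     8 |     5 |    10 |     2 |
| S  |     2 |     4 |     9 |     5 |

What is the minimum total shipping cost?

One minimum-cost allocation:
  P–Waco: 100 batches
  Q–Gary: 15 batches
  Q–Waco: 65 batches
  Q–Kent: 5 batches
  R–Kent: 70 batches
  S–Elko: 30 batches
  S–Gary: 55 batches
Total cost = 1490.

1490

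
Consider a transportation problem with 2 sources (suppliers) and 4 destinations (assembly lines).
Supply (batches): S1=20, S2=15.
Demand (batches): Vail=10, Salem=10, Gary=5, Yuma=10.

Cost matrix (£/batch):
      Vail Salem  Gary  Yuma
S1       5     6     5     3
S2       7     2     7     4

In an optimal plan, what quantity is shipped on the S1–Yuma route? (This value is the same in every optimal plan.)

Optimal shipments:
  S1→Vail: 10 × £5 = £50
  S1→Gary: 5 × £5 = £25
  S1→Yuma: 5 × £3 = £15
  S2→Salem: 10 × £2 = £20
  S2→Yuma: 5 × £4 = £20
Total cost = £130.
So S1→Yuma carries 5 batches.

5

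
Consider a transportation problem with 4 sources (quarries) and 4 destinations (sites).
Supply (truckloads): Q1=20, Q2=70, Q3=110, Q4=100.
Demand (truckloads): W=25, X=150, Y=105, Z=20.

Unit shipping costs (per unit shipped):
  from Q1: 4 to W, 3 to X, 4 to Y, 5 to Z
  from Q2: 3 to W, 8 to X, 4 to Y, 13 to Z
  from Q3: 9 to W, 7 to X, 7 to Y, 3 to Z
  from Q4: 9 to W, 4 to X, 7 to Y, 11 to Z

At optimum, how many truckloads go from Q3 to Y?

60

The minimum-cost plan:
  Q1–X: 20 truckloads
  Q2–W: 25 truckloads
  Q2–Y: 45 truckloads
  Q3–X: 30 truckloads
  Q3–Y: 60 truckloads
  Q3–Z: 20 truckloads
  Q4–X: 100 truckloads
Total cost = 1405.
So Q3→Y carries 60 truckloads.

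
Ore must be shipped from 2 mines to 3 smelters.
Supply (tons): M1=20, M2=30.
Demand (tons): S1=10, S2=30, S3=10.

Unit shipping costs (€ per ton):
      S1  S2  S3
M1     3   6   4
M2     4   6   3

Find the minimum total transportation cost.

240

A cheapest plan:
  M1->S1: 10 tons
  M1->S2: 10 tons
  M2->S2: 20 tons
  M2->S3: 10 tons
Total cost = €240.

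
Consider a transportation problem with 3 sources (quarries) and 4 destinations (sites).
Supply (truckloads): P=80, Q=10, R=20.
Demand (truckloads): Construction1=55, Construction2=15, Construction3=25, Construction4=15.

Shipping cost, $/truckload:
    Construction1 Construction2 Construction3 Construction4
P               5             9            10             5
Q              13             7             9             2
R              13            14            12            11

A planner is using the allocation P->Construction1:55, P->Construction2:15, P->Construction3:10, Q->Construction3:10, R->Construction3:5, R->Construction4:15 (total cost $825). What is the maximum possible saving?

Current plan cost = 55·5 + 15·9 + 10·10 + 10·9 + 5·12 + 15·11 = $825.
Optimal plan:
  P->Construction1: 55 × $5 = $275
  P->Construction2: 15 × $9 = $135
  P->Construction3: 5 × $10 = $50
  P->Construction4: 5 × $5 = $25
  Q->Construction4: 10 × $2 = $20
  R->Construction3: 20 × $12 = $240
Optimal cost = $745.
Saving = 825 − 745 = $80.

80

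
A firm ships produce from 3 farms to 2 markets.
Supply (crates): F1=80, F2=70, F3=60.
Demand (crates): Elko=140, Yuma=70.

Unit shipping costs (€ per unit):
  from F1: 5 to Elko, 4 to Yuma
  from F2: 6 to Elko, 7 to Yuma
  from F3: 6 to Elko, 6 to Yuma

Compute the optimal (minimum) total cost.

1110

A cheapest plan:
  F1 to Elko: 10 × €5 = €50
  F1 to Yuma: 70 × €4 = €280
  F2 to Elko: 70 × €6 = €420
  F3 to Elko: 60 × €6 = €360
Total = 50 + 280 + 420 + 360 = €1110.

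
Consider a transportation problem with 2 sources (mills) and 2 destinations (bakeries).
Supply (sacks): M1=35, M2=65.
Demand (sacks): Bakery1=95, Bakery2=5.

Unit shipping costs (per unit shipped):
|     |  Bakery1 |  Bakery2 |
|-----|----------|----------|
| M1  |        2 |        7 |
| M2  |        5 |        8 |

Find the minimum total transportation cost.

410

An optimal shipping plan:
  M1 to Bakery1: 35 × 2 = 70
  M2 to Bakery1: 60 × 5 = 300
  M2 to Bakery2: 5 × 8 = 40
Total = 70 + 300 + 40 = 410.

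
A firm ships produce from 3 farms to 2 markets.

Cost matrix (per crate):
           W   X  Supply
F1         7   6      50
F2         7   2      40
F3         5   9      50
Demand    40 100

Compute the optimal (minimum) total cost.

670

An optimal shipping plan:
  F1 to X: 50 crates
  F2 to X: 40 crates
  F3 to W: 40 crates
  F3 to X: 10 crates
Total cost = 670.
(Supply check: F1 ships 50; F2 ships 40; F3 ships 50.)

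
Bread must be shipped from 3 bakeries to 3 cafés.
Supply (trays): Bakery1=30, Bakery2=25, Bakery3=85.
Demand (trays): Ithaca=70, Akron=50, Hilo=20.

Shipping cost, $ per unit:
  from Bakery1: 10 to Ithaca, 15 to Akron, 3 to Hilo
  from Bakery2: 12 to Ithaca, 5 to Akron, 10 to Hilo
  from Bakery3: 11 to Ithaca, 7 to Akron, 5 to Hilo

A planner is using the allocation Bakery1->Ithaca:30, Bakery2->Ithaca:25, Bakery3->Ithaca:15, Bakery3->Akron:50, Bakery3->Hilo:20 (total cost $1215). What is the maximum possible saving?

95

Current plan cost = 30·10 + 25·12 + 15·11 + 50·7 + 20·5 = $1215.
Optimal plan:
  Bakery1 to Ithaca: 10 × $10 = $100
  Bakery1 to Hilo: 20 × $3 = $60
  Bakery2 to Akron: 25 × $5 = $125
  Bakery3 to Ithaca: 60 × $11 = $660
  Bakery3 to Akron: 25 × $7 = $175
Optimal cost = $1120.
Saving = 1215 − 1120 = $95.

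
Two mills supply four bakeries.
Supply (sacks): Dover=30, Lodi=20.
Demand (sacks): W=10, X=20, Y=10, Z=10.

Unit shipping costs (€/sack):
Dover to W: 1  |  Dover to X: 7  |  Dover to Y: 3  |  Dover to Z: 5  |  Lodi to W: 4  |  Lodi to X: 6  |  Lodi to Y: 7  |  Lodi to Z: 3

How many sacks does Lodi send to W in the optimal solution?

Solving gives:
  Dover->W: 10 sacks
  Dover->X: 10 sacks
  Dover->Y: 10 sacks
  Lodi->X: 10 sacks
  Lodi->Z: 10 sacks
Total cost = €200.
The route Lodi→W is not used.

0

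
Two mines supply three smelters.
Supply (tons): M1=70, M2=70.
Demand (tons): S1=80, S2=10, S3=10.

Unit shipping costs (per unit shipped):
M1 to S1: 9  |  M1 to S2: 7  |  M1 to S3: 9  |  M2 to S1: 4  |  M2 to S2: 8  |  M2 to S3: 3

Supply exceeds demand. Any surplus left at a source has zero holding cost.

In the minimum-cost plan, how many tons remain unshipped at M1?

40

An optimal plan:
  M1→S1: 20 × 9 = 180
  M1→S2: 10 × 7 = 70
  M2→S1: 60 × 4 = 240
  M2→S3: 10 × 3 = 30
Total cost = 520.
M1 ships 30 of its 70, leaving 40.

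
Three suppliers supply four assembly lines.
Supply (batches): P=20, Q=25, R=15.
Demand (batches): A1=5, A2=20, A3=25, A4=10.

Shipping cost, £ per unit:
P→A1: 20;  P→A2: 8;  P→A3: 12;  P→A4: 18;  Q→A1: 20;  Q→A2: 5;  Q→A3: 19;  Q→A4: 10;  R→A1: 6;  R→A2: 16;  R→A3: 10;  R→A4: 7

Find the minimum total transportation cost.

505

An optimal shipping plan:
  P→A3: 20 × £12 = £240
  Q→A2: 20 × £5 = £100
  Q→A4: 5 × £10 = £50
  R→A1: 5 × £6 = £30
  R→A3: 5 × £10 = £50
  R→A4: 5 × £7 = £35
Total = 240 + 100 + 50 + 30 + 50 + 35 = £505.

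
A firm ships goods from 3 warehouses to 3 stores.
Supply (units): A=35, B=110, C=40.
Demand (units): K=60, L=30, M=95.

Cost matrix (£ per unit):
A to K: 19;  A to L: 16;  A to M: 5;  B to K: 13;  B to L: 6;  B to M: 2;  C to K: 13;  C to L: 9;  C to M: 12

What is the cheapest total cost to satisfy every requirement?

One minimum-cost allocation:
  A->M: 35 units
  B->K: 20 units
  B->L: 30 units
  B->M: 60 units
  C->K: 40 units
Total cost = £1255.
(Supply check: A ships 35; B ships 110; C ships 40.)

1255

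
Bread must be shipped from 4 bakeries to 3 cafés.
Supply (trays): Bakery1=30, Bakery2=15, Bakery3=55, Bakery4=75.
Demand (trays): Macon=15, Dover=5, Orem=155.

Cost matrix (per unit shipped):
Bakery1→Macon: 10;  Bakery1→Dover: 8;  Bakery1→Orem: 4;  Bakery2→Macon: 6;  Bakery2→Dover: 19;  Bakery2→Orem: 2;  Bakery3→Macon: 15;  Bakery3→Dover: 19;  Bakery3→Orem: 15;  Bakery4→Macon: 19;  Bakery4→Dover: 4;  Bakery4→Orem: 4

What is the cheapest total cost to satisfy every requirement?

An optimal shipping plan:
  Bakery1→Orem: 30 trays
  Bakery2→Orem: 15 trays
  Bakery3→Macon: 15 trays
  Bakery3→Orem: 40 trays
  Bakery4→Dover: 5 trays
  Bakery4→Orem: 70 trays
Total cost = 1275.

1275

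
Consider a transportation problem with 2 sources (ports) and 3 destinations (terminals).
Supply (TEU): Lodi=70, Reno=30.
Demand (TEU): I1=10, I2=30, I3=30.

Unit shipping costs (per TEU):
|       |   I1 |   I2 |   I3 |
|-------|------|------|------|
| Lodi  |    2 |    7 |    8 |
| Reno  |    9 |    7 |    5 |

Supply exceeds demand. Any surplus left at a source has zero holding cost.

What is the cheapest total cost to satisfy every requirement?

380

A cheapest plan:
  Lodi->I1: 10 × 2 = 20
  Lodi->I2: 30 × 7 = 210
  Reno->I3: 30 × 5 = 150
Total = 20 + 210 + 150 = 380.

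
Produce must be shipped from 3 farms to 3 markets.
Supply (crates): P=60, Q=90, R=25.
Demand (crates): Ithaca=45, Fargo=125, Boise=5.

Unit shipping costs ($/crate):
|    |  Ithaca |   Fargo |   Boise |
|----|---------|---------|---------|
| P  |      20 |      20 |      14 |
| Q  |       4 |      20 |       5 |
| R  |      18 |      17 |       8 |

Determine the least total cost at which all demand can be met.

Optimal allocation:
  P→Fargo: 60 × $20 = $1200
  Q→Ithaca: 45 × $4 = $180
  Q→Fargo: 40 × $20 = $800
  Q→Boise: 5 × $5 = $25
  R→Fargo: 25 × $17 = $425
Total = 1200 + 180 + 800 + 25 + 425 = $2630.
(Supply check: P ships 60; Q ships 90; R ships 25.)

2630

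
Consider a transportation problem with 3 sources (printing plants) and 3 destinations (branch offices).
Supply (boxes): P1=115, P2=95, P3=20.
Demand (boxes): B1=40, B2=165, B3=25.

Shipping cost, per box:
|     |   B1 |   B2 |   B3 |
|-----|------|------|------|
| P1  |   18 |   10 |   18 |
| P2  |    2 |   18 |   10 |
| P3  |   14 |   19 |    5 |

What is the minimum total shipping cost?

2280

A cheapest plan:
  P1->B2: 115 × 10 = 1150
  P2->B1: 40 × 2 = 80
  P2->B2: 50 × 18 = 900
  P2->B3: 5 × 10 = 50
  P3->B3: 20 × 5 = 100
Total = 1150 + 80 + 900 + 50 + 100 = 2280.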